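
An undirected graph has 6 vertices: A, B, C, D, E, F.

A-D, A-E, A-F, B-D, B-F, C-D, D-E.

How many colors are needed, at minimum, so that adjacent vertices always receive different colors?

A, D, E are pairwise adjacent, so at least 3 colors are needed.
One proper 3-coloring: A=2, B=2, C=2, D=1, E=3, F=1. Every edge joins two different colors.

3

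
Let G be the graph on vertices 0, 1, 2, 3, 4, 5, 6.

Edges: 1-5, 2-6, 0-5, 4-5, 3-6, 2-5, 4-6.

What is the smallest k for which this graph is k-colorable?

4 and 5 are adjacent, so at least 2 colors are needed.
2 colors suffice: color a → {5, 6}; color b → {0, 1, 2, 3, 4}. No two adjacent vertices share a color.

2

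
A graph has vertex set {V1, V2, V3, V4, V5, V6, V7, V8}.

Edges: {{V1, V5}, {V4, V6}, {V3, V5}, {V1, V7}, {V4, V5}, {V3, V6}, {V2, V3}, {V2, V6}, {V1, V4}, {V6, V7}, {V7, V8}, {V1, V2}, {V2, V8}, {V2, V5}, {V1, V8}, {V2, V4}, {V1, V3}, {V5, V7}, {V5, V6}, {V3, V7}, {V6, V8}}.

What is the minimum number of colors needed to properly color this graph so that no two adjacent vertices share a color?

V2, V3, V5, V6 are pairwise adjacent (a clique of size 4), so at least 4 colors are needed.
A valid assignment using 4 colors: V1=2, V2=1, V3=4, V4=4, V5=3, V6=2, V7=1, V8=3. Every edge joins two different colors.

4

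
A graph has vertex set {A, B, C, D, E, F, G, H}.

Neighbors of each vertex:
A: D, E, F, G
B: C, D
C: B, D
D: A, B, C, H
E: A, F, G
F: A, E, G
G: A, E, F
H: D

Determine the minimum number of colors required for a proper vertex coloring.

A, E, F, G are mutually adjacent (a clique of size 4), so at least 4 colors are needed.
A valid assignment using 4 colors: A=1, B=1, C=3, D=2, E=2, F=3, G=4, H=1. No two adjacent vertices share a color.

4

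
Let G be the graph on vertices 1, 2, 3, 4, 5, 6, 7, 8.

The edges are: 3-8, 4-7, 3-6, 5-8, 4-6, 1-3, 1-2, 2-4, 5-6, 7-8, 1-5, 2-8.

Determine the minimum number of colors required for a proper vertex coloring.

3

The cycle 7-4-6-5-8-7 has odd length 5, so it cannot be 2-colored; at least 3 colors are needed.
A valid assignment using 3 colors: 1=red, 2=blue, 3=blue, 4=green, 5=blue, 6=red, 7=blue, 8=red. No two adjacent vertices share a color.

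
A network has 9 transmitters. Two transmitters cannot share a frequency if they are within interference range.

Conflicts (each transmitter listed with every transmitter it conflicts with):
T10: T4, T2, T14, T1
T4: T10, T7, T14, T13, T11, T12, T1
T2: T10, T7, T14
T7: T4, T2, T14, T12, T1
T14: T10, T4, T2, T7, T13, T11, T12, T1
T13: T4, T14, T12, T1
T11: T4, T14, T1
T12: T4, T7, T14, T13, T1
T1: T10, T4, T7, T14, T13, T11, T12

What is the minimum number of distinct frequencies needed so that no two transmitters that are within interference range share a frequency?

5

T4, T7, T14, T12, T1 pairwise conflict, so at least 5 frequencies are needed.
Using 5 frequencies: T10=4, T4=3, T2=2, T7=5, T14=1, T13=5, T11=4, T12=4, T1=2. No two conflicting transmitters share a frequency.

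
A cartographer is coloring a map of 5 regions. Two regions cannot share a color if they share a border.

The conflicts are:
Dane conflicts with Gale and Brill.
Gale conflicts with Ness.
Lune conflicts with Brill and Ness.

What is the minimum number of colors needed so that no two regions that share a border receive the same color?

3

The cycle Gale-Dane-Brill-Lune-Ness-Gale has odd length 5, so it cannot be 2-colored; at least 3 colors are needed.
3 colors suffice: Dane=2, Gale=3, Lune=2, Brill=1, Ness=1. No two conflicting regions share a color.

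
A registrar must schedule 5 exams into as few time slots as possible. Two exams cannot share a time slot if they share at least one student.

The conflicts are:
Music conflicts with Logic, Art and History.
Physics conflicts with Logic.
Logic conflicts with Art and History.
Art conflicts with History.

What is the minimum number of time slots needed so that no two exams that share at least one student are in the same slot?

Music, Logic, Art, History all conflict with each other, so at least 4 time slots are needed.
4 time slots suffice: time slot 1 → {Logic}; time slot 2 → {Physics, Art}; time slot 3 → {Music}; time slot 4 → {History}. Every pair that conflicts lands in different time slots.

4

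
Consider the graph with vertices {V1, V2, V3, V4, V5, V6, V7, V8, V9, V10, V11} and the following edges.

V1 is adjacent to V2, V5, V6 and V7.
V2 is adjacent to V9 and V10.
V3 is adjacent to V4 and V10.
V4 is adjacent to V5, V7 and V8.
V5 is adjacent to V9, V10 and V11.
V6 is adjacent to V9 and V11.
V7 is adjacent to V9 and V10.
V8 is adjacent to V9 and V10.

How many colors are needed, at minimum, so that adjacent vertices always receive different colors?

2

V1 and V5 are adjacent, so at least 2 colors are needed.
2 colors suffice: color R → {V2, V3, V5, V6, V7, V8}; color B → {V1, V4, V9, V10, V11}. Every edge joins two different colors.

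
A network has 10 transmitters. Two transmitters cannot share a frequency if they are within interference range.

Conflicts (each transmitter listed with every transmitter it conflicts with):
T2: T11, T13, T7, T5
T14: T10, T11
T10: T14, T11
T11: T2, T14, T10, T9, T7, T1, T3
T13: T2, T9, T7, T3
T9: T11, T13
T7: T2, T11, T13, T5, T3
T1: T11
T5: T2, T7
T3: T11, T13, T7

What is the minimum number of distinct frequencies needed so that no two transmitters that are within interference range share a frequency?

3

T2, T7, T5 pairwise conflict, so at least 3 frequencies are needed.
Using 3 frequencies: T2=3, T14=2, T10=3, T11=1, T13=1, T9=2, T7=2, T1=2, T5=1, T3=3. No two conflicting transmitters share a frequency.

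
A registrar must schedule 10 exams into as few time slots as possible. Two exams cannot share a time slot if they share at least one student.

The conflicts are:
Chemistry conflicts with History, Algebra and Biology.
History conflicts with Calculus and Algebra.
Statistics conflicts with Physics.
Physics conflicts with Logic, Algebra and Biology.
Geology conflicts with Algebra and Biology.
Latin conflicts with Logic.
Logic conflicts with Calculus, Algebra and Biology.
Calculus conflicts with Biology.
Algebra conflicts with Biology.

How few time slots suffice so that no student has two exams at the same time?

4

Physics, Logic, Algebra, Biology pairwise conflict, so at least 4 time slots are needed.
4 time slots suffice: time slot 1 → {History, Statistics, Latin, Biology}; time slot 2 → {Calculus, Algebra}; time slot 3 → {Chemistry, Geology, Logic}; time slot 4 → {Physics}. Each listed conflict is separated.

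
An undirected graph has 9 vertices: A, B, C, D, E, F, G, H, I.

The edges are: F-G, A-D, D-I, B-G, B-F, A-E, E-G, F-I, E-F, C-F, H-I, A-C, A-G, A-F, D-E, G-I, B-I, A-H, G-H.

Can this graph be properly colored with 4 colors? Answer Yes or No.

Yes

The chromatic number is 4. A, E, F, G are pairwise adjacent (a clique of size 4), so at least 4 colors are needed.
One proper 4-coloring: A=1, B=4, C=2, D=2, E=4, F=3, G=2, H=3, I=1.
That is already a proper 4-coloring.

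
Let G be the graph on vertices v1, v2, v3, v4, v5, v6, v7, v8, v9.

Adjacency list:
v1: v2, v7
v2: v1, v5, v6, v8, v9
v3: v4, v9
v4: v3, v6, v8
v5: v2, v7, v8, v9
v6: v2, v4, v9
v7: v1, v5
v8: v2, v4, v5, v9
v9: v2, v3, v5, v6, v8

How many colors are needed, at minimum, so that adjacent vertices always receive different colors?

v2, v5, v8, v9 are pairwise adjacent (a clique of size 4), so at least 4 colors are needed.
4 colors suffice: v1=green, v2=blue, v3=blue, v4=red, v5=yellow, v6=green, v7=red, v8=green, v9=red. Every edge joins two different colors.

4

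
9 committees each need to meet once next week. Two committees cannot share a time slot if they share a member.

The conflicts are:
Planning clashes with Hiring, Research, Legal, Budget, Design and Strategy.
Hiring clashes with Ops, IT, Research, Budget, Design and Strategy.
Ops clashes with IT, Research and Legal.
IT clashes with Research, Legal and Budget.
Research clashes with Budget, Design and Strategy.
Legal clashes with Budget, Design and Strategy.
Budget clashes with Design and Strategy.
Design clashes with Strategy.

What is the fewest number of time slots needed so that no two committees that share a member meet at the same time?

6

Planning, Hiring, Research, Budget, Design, Strategy are mutually in conflict, so at least 6 time slots are needed.
6 time slots suffice: time slot 1 → {Research, Legal}; time slot 2 → {Ops, Budget}; time slot 3 → {Hiring}; time slot 4 → {IT, Strategy}; time slot 5 → {Design}; time slot 6 → {Planning}. Every pair that conflicts lands in different time slots.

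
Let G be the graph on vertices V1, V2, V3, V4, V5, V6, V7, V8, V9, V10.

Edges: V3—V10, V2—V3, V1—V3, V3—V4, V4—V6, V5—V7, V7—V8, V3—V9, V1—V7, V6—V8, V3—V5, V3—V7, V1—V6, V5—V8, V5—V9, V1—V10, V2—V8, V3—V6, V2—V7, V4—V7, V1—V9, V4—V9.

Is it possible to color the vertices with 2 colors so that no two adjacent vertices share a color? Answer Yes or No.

V5, V7, V8 form a triangle, so at least 3 colors are needed.
So 2 colors are not enough.

No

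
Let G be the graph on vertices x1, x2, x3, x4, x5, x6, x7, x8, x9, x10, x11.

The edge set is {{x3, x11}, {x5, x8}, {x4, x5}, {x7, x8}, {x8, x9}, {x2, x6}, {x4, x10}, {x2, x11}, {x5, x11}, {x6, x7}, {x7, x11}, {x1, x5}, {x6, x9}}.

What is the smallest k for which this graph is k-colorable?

2

x6 and x9 are adjacent, so at least 2 colors are needed.
2 colors suffice: x1=1, x2=2, x3=2, x4=1, x5=2, x6=1, x7=2, x8=1, x9=2, x10=2, x11=1. Every edge joins two different colors.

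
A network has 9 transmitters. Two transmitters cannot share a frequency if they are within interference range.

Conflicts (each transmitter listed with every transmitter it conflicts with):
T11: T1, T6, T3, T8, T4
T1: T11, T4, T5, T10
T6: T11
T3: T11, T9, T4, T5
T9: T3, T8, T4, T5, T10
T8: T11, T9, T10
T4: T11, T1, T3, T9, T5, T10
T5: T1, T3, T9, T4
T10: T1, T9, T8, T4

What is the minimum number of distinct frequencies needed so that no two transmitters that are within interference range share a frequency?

4

T3, T9, T4, T5 are mutually in conflict, so at least 4 frequencies are needed.
4 frequencies suffice: frequency 1 → {T6, T8, T4}; frequency 2 → {T11, T9}; frequency 3 → {T1, T3}; frequency 4 → {T5, T10}. No two conflicting transmitters share a frequency.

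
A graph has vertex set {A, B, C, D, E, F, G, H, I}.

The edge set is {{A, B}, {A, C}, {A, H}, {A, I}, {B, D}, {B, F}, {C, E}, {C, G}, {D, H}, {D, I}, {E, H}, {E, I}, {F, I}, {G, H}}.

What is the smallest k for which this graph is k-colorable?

E and H are adjacent, so at least 2 colors are needed.
2 colors suffice: A=2, B=1, C=1, D=2, E=2, F=2, G=2, H=1, I=1. No two adjacent vertices share a color.

2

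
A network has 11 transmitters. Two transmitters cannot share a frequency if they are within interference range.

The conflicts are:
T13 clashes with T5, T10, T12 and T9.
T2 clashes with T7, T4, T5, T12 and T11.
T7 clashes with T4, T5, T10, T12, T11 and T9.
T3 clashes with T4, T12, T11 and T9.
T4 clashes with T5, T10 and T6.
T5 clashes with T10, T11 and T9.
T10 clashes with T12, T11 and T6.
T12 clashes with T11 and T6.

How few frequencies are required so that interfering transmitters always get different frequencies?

4

T7, T4, T5, T10 all conflict with each other, so at least 4 frequencies are needed.
4 frequencies suffice: frequency 1 → {T5, T12}; frequency 2 → {T13, T7, T3, T6}; frequency 3 → {T2, T10, T9}; frequency 4 → {T4, T11}. Each listed conflict is separated.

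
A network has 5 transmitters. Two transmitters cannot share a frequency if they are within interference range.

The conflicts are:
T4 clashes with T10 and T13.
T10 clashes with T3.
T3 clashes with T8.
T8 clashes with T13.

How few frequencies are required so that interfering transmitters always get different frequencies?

The cycle T3-T10-T4-T13-T8-T3 has odd length 5, so it cannot be 2-colored; at least 3 frequencies are needed.
3 frequencies suffice: frequency 1 → {T4, T3}; frequency 2 → {T10, T8}; frequency 3 → {T13}. Each listed conflict is separated.

3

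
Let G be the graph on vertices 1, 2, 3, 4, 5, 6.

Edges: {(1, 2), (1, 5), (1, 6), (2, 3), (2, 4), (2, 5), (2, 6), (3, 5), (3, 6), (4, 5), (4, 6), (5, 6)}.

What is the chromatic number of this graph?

2, 4, 5, 6 are pairwise adjacent (a clique of size 4), so at least 4 colors are needed.
A valid assignment using 4 colors: 1=d, 2=a, 3=d, 4=d, 5=c, 6=b. Each edge has distinct colors on its endpoints.

4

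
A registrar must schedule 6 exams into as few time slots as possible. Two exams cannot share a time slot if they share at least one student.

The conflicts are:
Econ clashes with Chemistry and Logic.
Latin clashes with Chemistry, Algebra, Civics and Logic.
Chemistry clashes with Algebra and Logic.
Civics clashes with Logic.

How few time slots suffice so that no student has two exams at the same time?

3

Latin, Chemistry, Algebra all conflict with each other, so at least 3 time slots are needed.
3 time slots suffice: time slot 1 → {Chemistry, Civics}; time slot 2 → {Econ, Latin}; time slot 3 → {Algebra, Logic}. No two conflicting exams share a time slot.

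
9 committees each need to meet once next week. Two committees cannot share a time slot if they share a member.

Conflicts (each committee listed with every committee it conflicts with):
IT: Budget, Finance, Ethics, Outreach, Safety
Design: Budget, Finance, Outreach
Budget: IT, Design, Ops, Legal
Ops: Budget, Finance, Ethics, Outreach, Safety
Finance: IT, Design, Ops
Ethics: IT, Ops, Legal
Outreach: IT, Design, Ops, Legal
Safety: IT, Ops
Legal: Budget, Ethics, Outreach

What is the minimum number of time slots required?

2

Ethics and Legal conflict, so at least 2 time slots are needed.
2 time slots suffice: time slot 1 → {IT, Design, Ops, Legal}; time slot 2 → {Budget, Finance, Ethics, Outreach, Safety}. Each listed conflict is separated.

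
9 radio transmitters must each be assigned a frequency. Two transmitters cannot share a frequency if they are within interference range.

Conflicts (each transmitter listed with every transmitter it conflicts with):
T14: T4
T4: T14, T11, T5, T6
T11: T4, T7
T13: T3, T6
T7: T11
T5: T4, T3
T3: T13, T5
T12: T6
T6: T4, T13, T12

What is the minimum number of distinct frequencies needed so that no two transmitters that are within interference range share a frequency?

The cycle T5-T4-T6-T13-T3-T5 has odd length 5, so it cannot be 2-colored; at least 3 frequencies are needed.
A valid assignment using 3 frequencies: T14=2, T4=1, T11=2, T13=1, T7=1, T5=2, T3=3, T12=1, T6=2. Each listed conflict is separated.

3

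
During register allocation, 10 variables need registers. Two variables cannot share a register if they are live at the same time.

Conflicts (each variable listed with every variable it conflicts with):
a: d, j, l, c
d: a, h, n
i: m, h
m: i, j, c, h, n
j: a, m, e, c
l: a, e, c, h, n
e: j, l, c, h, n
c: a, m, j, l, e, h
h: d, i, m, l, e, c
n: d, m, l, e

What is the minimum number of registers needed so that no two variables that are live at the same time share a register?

l, e, c, h are mutually in conflict, so at least 4 registers are needed.
4 registers suffice: a=4, d=3, i=1, m=3, j=2, l=3, e=4, c=1, h=2, n=1. Each listed conflict is separated.

4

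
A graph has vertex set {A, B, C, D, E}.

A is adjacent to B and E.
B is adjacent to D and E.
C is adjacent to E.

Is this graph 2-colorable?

A, B, E form a triangle, so at least 3 colors are needed.
So 2 colors are not enough.

No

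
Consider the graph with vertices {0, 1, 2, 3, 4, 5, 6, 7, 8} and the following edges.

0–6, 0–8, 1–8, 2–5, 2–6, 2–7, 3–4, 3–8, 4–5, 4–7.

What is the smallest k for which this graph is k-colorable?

3

The cycle 4-3-8-0-6-2-7-4 has odd length 7, so it cannot be 2-colored; at least 3 colors are needed.
One proper 3-coloring: 0=blue, 1=blue, 2=red, 3=blue, 4=red, 5=blue, 6=green, 7=blue, 8=red. Every edge joins two different colors.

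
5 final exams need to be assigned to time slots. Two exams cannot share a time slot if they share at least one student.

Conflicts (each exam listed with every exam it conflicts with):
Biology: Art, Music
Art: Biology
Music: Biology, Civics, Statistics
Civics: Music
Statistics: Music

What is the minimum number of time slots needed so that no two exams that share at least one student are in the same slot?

Music and Civics conflict, so at least 2 time slots are needed.
2 time slots suffice: Biology=2, Art=1, Music=1, Civics=2, Statistics=2. Every pair that conflicts lands in different time slots.

2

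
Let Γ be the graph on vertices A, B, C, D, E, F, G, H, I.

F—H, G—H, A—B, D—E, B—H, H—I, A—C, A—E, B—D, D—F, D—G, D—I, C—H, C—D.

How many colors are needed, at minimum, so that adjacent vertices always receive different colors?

2

C and H are adjacent, so at least 2 colors are needed.
2 colors suffice: color 1 → {A, D, H}; color 2 → {B, C, E, F, G, I}. No two adjacent vertices share a color.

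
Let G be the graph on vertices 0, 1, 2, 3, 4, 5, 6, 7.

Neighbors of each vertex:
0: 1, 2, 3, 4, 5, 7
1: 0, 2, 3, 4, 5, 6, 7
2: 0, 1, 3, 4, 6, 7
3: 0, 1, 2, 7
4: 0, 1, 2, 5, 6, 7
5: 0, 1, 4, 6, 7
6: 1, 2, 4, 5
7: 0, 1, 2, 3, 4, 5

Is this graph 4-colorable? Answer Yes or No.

No

0, 1, 2, 3, 7 form a clique, so at least 5 colors are needed.
So 4 colors are not enough.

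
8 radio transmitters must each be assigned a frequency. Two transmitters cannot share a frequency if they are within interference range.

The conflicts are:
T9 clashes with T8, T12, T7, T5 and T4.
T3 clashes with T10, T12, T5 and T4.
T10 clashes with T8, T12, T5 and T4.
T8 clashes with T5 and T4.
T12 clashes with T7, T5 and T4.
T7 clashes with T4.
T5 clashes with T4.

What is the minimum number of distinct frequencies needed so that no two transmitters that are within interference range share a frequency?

T3, T10, T12, T5, T4 all conflict with each other, so at least 5 frequencies are needed.
5 frequencies suffice: frequency 1 → {T4}; frequency 2 → {T7, T5}; frequency 3 → {T8, T12}; frequency 4 → {T9, T10}; frequency 5 → {T3}. No two conflicting transmitters share a frequency.

5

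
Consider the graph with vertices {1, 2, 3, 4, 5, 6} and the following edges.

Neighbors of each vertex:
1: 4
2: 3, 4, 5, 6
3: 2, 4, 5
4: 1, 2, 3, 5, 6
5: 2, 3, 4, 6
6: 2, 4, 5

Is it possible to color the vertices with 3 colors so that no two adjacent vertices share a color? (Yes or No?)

No

2, 4, 5, 6 are pairwise adjacent (a clique of size 4), so at least 4 colors are needed.
So 3 colors are not enough.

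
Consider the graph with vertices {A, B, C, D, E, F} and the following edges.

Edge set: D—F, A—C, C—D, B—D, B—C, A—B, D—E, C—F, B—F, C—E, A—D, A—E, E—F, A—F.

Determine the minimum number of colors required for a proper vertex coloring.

5

A, C, D, E, F form a clique, so at least 5 colors are needed.
A valid assignment using 5 colors: A=4, B=5, C=1, D=2, E=5, F=3. No two adjacent vertices share a color.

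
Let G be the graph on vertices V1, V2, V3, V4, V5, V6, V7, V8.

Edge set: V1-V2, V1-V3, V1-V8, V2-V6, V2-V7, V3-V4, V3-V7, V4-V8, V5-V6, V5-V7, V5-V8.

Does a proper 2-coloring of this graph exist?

No

The cycle V7-V3-V1-V8-V5-V7 has odd length 5, so it cannot be 2-colored; at least 3 colors are needed.
So 2 colors are not enough.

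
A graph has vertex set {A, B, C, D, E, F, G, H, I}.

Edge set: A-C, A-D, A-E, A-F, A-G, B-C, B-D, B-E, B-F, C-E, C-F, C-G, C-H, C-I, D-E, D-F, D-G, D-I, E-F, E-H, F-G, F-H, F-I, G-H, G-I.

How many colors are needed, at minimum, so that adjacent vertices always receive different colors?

4

C, F, G, I are mutually adjacent (a clique of size 4), so at least 4 colors are needed.
4 colors suffice: color 1 → {F}; color 2 → {C, D}; color 3 → {E, G}; color 4 → {A, B, H, I}. No two adjacent vertices share a color.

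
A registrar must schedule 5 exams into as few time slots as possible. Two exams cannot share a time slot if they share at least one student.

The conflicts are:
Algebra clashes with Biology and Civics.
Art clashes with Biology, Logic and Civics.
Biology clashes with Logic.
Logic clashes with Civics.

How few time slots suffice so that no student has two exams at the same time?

3

Art, Biology, Logic are mutually in conflict, so at least 3 time slots are needed.
A valid assignment using 3 time slots: Algebra=2, Art=3, Biology=1, Logic=2, Civics=1. No two conflicting exams share a time slot.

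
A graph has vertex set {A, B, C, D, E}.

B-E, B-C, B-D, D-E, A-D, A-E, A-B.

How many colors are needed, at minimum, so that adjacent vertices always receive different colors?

4

A, B, D, E are mutually adjacent (a clique of size 4), so at least 4 colors are needed.
4 colors suffice: color 1 → {B}; color 2 → {C, E}; color 3 → {A}; color 4 → {D}. No two adjacent vertices share a color.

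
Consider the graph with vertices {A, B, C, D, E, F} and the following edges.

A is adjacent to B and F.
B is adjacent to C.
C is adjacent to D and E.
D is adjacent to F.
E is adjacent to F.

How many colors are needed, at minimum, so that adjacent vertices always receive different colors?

3

The cycle B-C-D-F-A-B has odd length 5, so it cannot be 2-colored; at least 3 colors are needed.
3 colors suffice: A=blue, B=green, C=red, D=blue, E=blue, F=red. No two adjacent vertices share a color.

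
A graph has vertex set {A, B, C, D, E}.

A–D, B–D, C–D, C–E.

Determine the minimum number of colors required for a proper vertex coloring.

C and D are adjacent, so at least 2 colors are needed.
2 colors suffice: color 1 → {D, E}; color 2 → {A, B, C}. Each edge has distinct colors on its endpoints.

2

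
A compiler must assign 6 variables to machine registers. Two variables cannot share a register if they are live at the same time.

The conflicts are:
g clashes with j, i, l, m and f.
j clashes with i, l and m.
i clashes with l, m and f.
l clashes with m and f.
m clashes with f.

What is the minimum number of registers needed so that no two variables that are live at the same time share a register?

5

g, j, i, l, m pairwise conflict, so at least 5 registers are needed.
5 registers suffice: register 1 → {i}; register 2 → {l}; register 3 → {m}; register 4 → {g}; register 5 → {j, f}. Each listed conflict is separated.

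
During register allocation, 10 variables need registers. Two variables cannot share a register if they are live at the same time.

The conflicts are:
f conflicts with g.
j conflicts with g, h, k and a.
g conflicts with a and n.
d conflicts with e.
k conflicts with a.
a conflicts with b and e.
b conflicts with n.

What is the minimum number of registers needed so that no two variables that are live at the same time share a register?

j, g, a all conflict with each other, so at least 3 registers are needed.
Using 3 registers: f=1, j=3, g=2, d=1, h=1, k=2, a=1, b=2, n=1, e=2. Every pair that conflicts lands in different registers.

3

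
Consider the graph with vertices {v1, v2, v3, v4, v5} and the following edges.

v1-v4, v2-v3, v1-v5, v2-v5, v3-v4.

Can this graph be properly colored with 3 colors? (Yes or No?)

The chromatic number is 3. The cycle v5-v1-v4-v3-v2-v5 has odd length 5, so it cannot be 2-colored; at least 3 colors are needed.
3 colors suffice: color 1 → {v2, v4}; color 2 → {v1, v3}; color 3 → {v5}.
That is already a proper 3-coloring.

Yes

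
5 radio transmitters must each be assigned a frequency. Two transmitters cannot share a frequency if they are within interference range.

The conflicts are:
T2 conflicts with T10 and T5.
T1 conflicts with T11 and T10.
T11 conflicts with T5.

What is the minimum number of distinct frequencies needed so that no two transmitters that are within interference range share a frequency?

3

The cycle T5-T2-T10-T1-T11-T5 has odd length 5, so it cannot be 2-colored; at least 3 frequencies are needed.
A valid assignment using 3 frequencies: T2=2, T1=2, T11=1, T10=1, T5=3. No two conflicting transmitters share a frequency.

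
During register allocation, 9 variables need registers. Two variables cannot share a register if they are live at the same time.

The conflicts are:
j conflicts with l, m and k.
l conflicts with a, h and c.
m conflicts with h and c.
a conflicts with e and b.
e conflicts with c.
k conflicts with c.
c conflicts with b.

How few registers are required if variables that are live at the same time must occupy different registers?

m and c conflict, so at least 2 registers are needed.
2 registers suffice: j=1, l=2, m=2, a=1, e=2, h=1, k=2, c=1, b=2. Each listed conflict is separated.

2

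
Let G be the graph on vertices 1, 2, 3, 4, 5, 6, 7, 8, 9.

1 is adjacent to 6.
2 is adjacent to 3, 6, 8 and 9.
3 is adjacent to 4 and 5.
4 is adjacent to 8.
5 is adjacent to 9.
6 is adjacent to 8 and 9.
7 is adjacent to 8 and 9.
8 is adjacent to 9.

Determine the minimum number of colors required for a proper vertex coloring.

4

2, 6, 8, 9 are pairwise adjacent (a clique of size 4), so at least 4 colors are needed.
4 colors suffice: color a → {1, 3, 8}; color b → {4, 9}; color c → {5, 6, 7}; color d → {2}. Each edge has distinct colors on its endpoints.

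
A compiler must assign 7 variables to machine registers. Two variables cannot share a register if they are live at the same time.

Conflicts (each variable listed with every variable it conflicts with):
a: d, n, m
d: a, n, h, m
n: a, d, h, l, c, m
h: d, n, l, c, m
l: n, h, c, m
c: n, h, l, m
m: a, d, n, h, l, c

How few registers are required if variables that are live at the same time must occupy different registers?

n, h, l, c, m all conflict with each other, so at least 5 registers are needed.
5 registers suffice: register 1 → {m}; register 2 → {n}; register 3 → {a, h}; register 4 → {d, c}; register 5 → {l}. No two conflicting variables share a register.

5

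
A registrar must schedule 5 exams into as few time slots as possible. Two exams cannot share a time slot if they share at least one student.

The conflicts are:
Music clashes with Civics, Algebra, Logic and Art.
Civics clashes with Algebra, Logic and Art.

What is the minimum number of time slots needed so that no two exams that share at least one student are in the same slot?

Music, Civics, Art all conflict with each other, so at least 3 time slots are needed.
Using 3 time slots: Music=1, Civics=2, Algebra=3, Logic=3, Art=3. No two conflicting exams share a time slot.

3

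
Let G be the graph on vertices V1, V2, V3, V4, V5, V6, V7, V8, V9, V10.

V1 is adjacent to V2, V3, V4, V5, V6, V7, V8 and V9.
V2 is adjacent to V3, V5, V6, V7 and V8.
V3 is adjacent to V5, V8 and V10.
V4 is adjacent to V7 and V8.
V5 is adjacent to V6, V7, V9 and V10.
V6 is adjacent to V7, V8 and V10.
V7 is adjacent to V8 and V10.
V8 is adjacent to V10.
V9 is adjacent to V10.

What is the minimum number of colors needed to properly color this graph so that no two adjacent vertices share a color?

V1, V2, V5, V6, V7 are pairwise adjacent (a clique of size 5), so at least 5 colors are needed.
5 colors suffice: color 1 → {V1, V10}; color 2 → {V5, V8}; color 3 → {V3, V7, V9}; color 4 → {V4, V6}; color 5 → {V2}. Every edge joins two different colors.

5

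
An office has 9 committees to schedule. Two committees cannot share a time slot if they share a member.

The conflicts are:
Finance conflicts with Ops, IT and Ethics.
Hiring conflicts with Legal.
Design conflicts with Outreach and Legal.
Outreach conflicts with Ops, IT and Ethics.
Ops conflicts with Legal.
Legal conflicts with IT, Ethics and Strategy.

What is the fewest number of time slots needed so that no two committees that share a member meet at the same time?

Legal and IT conflict, so at least 2 time slots are needed.
A valid assignment using 2 time slots: Finance=1, Hiring=2, Design=2, Outreach=1, Ops=2, Legal=1, IT=2, Ethics=2, Strategy=2. No two conflicting committees share a time slot.

2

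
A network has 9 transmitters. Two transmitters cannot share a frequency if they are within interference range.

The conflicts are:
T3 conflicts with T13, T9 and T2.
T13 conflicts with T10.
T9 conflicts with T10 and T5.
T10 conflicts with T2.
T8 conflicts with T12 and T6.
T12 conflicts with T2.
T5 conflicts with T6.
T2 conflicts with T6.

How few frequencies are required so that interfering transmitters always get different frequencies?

3

The cycle T5-T9-T10-T2-T6-T5 has odd length 5, so it cannot be 2-colored; at least 3 frequencies are needed.
Using 3 frequencies: T3=2, T13=1, T9=1, T10=2, T8=1, T12=2, T5=3, T2=1, T6=2. Each listed conflict is separated.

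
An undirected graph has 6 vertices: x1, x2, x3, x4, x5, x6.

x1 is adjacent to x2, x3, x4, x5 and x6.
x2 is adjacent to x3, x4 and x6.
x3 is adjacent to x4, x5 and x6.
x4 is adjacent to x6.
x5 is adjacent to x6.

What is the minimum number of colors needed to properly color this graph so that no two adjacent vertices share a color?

x1, x2, x3, x4, x6 are mutually adjacent (a clique of size 5), so at least 5 colors are needed.
5 colors suffice: x1=blue, x2=yellow, x3=green, x4=purple, x5=yellow, x6=red. Each edge has distinct colors on its endpoints.

5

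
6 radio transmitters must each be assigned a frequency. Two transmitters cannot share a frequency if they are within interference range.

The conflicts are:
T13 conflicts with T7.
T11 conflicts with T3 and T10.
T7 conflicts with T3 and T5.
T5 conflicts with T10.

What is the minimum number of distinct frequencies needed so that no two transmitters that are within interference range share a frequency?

3

The cycle T11-T3-T7-T5-T10-T11 has odd length 5, so it cannot be 2-colored; at least 3 frequencies are needed.
3 frequencies suffice: frequency 1 → {T7, T10}; frequency 2 → {T13, T11, T5}; frequency 3 → {T3}. No two conflicting transmitters share a frequency.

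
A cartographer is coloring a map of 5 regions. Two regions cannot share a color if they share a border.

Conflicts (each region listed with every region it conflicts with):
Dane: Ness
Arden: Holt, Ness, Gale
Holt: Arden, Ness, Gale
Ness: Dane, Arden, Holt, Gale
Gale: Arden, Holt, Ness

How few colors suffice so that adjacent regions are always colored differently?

Arden, Holt, Ness, Gale are mutually in conflict, so at least 4 colors are needed.
One proper 4-coloring: Dane=2, Arden=3, Holt=4, Ness=1, Gale=2. No two conflicting regions share a color.

4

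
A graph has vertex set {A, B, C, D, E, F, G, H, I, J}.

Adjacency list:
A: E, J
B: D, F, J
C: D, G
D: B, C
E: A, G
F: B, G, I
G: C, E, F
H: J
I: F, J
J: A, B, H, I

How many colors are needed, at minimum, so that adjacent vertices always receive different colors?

The cycle D-B-F-G-C-D has odd length 5, so it cannot be 2-colored; at least 3 colors are needed.
One proper 3-coloring: A=2, B=2, C=1, D=3, E=1, F=1, G=2, H=2, I=2, J=1. Each edge has distinct colors on its endpoints.

3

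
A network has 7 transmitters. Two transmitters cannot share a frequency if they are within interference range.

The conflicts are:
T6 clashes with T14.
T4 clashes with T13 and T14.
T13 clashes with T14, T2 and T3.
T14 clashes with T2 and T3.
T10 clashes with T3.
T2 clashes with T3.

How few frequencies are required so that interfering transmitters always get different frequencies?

T13, T14, T2, T3 are mutually in conflict, so at least 4 frequencies are needed.
A valid assignment using 4 frequencies: T6=2, T4=2, T13=3, T14=1, T10=1, T2=4, T3=2. Every pair that conflicts lands in different frequencies.

4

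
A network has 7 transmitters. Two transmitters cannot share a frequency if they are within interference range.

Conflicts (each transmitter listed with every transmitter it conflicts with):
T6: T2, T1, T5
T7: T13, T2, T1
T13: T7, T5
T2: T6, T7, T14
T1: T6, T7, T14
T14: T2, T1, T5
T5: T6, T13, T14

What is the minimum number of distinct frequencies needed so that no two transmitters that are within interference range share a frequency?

The cycle T14-T1-T7-T13-T5-T14 has odd length 5, so it cannot be 2-colored; at least 3 frequencies are needed.
3 frequencies suffice: frequency 1 → {T6, T7, T14}; frequency 2 → {T2, T1, T5}; frequency 3 → {T13}. Every pair that conflicts lands in different frequencies.

3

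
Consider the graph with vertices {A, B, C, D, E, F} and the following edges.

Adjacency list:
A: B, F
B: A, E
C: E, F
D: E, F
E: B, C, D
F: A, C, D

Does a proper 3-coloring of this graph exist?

Yes

The chromatic number is 3. The cycle D-F-A-B-E-D has odd length 5, so it cannot be 2-colored; at least 3 colors are needed.
3 colors suffice: color 1 → {E, F}; color 2 → {A, C, D}; color 3 → {B}.
That is already a proper 3-coloring.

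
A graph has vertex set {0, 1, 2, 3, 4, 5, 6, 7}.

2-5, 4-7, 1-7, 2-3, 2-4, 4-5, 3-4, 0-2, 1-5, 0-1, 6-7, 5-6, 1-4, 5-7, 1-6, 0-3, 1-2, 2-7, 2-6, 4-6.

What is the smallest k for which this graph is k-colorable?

1, 2, 4, 5, 6, 7 are mutually adjacent (a clique of size 6), so at least 6 colors are needed.
6 colors suffice: color red → {2}; color blue → {0, 4}; color green → {1, 3}; color yellow → {5}; color purple → {7}; color orange → {6}. Every edge joins two different colors.

6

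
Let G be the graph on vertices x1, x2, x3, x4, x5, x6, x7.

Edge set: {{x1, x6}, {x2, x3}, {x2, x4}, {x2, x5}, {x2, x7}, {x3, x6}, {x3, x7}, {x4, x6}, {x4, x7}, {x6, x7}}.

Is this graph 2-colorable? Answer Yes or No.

x4, x6, x7 are mutually adjacent, so at least 3 colors are needed.
So 2 colors are not enough.

No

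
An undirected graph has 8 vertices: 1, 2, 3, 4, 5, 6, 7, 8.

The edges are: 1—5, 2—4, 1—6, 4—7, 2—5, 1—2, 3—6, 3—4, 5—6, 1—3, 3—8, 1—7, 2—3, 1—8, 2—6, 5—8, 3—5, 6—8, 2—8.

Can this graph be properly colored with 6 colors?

The chromatic number is 6. 1, 2, 3, 5, 6, 8 are mutually adjacent (a clique of size 6), so at least 6 colors are needed.
6 colors suffice: color red → {1, 4}; color blue → {3, 7}; color green → {2}; color yellow → {5}; color purple → {6}; color orange → {8}.
That is already a proper 6-coloring.

Yes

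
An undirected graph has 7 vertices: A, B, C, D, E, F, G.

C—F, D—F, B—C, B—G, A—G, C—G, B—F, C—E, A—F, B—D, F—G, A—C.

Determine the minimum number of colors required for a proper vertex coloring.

4

A, C, F, G are pairwise adjacent (a clique of size 4), so at least 4 colors are needed.
One proper 4-coloring: A=4, B=4, C=1, D=1, E=2, F=2, G=3. Every edge joins two different colors.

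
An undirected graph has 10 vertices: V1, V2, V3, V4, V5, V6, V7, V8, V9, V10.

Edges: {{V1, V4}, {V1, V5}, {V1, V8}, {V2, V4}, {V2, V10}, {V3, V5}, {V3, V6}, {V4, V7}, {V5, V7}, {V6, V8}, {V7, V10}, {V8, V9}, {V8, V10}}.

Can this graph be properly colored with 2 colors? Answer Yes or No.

The cycle V8-V1-V5-V7-V10-V8 has odd length 5, so it cannot be 2-colored; at least 3 colors are needed.
So 2 colors are not enough.

No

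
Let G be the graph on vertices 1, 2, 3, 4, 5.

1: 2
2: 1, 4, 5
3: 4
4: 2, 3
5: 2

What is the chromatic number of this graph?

2 and 5 are adjacent, so at least 2 colors are needed.
2 colors suffice: color red → {2, 3}; color blue → {1, 4, 5}. Each edge has distinct colors on its endpoints.

2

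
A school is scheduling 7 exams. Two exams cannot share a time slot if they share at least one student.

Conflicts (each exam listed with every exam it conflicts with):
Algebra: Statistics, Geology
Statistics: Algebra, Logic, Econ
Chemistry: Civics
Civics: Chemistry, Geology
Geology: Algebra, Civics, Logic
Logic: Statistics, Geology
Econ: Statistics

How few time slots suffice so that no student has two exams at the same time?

2

Algebra and Statistics conflict, so at least 2 time slots are needed.
A valid assignment using 2 time slots: Algebra=2, Statistics=1, Chemistry=1, Civics=2, Geology=1, Logic=2, Econ=2. Each listed conflict is separated.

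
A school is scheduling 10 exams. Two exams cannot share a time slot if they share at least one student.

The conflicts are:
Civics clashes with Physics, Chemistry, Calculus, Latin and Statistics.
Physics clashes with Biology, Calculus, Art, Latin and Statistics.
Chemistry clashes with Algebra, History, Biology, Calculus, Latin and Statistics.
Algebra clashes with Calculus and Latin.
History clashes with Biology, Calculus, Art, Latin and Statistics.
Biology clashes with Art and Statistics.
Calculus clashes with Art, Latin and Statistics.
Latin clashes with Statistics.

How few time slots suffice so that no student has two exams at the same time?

5

Civics, Chemistry, Calculus, Latin, Statistics all conflict with each other, so at least 5 time slots are needed.
5 time slots suffice: Civics=5, Physics=2, Chemistry=2, Algebra=4, History=5, Biology=1, Calculus=1, Art=3, Latin=3, Statistics=4. Every pair that conflicts lands in different time slots.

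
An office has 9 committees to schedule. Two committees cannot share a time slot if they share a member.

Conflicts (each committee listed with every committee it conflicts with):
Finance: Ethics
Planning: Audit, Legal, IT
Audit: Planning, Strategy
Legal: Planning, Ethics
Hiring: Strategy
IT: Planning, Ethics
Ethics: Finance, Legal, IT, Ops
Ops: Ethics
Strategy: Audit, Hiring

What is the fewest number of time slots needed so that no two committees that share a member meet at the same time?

2

Ethics and Ops conflict, so at least 2 time slots are needed.
Using 2 time slots: Finance=2, Planning=1, Audit=2, Legal=2, Hiring=2, IT=2, Ethics=1, Ops=2, Strategy=1. Every pair that conflicts lands in different time slots.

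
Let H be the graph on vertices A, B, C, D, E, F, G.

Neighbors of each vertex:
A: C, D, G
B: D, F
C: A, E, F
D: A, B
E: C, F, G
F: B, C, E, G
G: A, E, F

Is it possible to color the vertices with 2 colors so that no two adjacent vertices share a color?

C, E, F are mutually adjacent, so at least 3 colors are needed.
So 2 colors are not enough.

No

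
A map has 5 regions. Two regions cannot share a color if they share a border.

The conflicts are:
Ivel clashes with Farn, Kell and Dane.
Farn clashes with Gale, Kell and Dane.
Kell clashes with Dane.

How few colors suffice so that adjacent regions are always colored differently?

Ivel, Farn, Kell, Dane are mutually in conflict, so at least 4 colors are needed.
4 colors suffice: color 1 → {Farn}; color 2 → {Ivel, Gale}; color 3 → {Kell}; color 4 → {Dane}. No two conflicting regions share a color.

4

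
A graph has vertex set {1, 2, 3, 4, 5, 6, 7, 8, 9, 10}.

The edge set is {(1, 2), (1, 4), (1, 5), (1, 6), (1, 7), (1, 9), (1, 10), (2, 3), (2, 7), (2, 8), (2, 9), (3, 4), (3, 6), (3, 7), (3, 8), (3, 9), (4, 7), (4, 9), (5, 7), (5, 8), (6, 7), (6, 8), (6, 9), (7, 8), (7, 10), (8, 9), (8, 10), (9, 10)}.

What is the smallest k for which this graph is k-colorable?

3, 6, 7, 8 are mutually adjacent (a clique of size 4), so at least 4 colors are needed.
4 colors suffice: 1=blue, 2=yellow, 3=green, 4=yellow, 5=green, 6=yellow, 7=red, 8=blue, 9=red, 10=green. Each edge has distinct colors on its endpoints.

4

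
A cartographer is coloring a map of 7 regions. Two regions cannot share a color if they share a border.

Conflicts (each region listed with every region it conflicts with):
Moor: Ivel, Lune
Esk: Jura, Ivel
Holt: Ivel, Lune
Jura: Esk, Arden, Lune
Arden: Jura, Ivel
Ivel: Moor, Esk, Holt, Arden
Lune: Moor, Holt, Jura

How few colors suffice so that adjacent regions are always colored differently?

3

The cycle Moor-Ivel-Esk-Jura-Lune-Moor has odd length 5, so it cannot be 2-colored; at least 3 colors are needed.
3 colors suffice: color 1 → {Ivel, Lune}; color 2 → {Moor, Holt, Jura}; color 3 → {Esk, Arden}. Every pair that conflicts lands in different colors.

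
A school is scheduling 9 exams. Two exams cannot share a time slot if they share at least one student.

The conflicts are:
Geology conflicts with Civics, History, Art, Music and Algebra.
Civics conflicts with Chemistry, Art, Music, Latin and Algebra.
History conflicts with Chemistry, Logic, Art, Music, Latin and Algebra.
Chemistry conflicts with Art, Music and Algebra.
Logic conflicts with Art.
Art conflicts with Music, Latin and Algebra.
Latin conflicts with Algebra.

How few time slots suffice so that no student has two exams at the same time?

4

Geology, Civics, Art, Music all conflict with each other, so at least 4 time slots are needed.
Using 4 time slots: Geology=4, Civics=2, History=2, Chemistry=4, Logic=3, Art=1, Music=3, Latin=4, Algebra=3. Each listed conflict is separated.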